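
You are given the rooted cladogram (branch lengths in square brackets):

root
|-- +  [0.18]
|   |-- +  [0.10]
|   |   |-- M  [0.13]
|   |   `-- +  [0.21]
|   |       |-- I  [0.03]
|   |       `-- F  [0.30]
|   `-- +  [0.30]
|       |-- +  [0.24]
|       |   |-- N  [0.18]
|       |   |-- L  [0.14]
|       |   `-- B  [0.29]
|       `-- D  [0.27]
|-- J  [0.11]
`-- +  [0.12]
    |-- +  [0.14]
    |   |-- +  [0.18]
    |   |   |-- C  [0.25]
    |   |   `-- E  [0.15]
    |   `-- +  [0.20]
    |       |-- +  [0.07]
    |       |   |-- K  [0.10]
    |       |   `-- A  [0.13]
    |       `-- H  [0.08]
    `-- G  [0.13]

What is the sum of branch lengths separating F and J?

0.90

The path runs F → … → MRCA → … → J; the MRCA is the root of the tree.
Branch lengths along that path: 0.30 + 0.21 + 0.10 + 0.18 + 0.11 = 0.90.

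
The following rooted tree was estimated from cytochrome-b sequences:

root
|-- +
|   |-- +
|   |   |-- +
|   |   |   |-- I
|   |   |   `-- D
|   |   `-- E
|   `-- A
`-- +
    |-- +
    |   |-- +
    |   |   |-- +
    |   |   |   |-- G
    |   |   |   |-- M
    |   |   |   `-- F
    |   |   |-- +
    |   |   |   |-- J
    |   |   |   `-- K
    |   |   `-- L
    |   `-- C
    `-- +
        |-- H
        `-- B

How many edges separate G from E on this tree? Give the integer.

The MRCA of G and E is the root of the tree.
From G up to that node: 5 branches. From E up to the same node: 3 branches. Total: 5 + 3 = 8.

8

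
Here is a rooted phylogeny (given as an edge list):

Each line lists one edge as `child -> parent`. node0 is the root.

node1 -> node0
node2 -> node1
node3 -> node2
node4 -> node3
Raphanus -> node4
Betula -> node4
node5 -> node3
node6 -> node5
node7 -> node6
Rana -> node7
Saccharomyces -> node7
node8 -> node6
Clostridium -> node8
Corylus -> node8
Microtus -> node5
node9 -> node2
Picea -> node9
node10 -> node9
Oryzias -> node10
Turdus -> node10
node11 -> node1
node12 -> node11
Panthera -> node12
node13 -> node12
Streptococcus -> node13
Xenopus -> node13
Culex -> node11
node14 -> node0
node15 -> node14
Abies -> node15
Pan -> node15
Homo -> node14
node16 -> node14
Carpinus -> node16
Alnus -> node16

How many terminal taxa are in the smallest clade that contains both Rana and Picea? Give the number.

10

The MRCA of Rana and Picea is the node subtending (((Raphanus,Betula),(((Rana,Saccharomyces),(Clostridium,Corylus)),Microtus)),(Picea,(Oryzias,Turdus))).
That clade contains 10 terminal taxa: Betula, Clostridium, Corylus, Microtus, Oryzias, Picea, Rana, Raphanus, Saccharomyces, Turdus.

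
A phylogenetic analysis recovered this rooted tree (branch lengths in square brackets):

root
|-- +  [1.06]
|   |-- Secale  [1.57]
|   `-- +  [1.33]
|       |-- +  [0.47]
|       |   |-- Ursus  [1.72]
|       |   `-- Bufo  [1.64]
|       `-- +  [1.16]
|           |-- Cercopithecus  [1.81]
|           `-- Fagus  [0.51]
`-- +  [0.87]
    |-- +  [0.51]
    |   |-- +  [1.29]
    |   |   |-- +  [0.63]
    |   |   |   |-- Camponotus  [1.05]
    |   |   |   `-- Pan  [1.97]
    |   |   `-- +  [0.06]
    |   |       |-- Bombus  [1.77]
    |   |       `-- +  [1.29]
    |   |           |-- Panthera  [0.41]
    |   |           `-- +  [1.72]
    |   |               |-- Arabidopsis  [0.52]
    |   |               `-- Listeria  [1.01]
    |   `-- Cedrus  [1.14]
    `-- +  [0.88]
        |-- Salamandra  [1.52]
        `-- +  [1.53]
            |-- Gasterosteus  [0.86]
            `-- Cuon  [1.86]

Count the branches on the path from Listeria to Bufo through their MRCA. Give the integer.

11

The MRCA of Listeria and Bufo is the root of the tree.
From Listeria up to that node: 7 branches. From Bufo up to the same node: 4 branches. Total: 7 + 4 = 11.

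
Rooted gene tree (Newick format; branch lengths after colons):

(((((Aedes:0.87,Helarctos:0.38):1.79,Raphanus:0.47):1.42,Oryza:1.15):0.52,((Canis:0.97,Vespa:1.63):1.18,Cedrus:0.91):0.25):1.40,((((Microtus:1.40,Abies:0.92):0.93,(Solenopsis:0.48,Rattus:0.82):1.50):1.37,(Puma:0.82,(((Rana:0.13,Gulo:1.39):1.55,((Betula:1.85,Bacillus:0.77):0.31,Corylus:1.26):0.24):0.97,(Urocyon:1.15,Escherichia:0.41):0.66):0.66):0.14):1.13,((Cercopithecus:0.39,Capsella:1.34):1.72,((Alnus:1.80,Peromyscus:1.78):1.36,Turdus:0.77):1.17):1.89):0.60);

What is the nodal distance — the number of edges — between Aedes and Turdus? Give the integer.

9

The MRCA of Aedes and Turdus is the root of the tree.
From Aedes up to that node: 5 branches. From Turdus up to the same node: 4 branches. Total: 5 + 4 = 9.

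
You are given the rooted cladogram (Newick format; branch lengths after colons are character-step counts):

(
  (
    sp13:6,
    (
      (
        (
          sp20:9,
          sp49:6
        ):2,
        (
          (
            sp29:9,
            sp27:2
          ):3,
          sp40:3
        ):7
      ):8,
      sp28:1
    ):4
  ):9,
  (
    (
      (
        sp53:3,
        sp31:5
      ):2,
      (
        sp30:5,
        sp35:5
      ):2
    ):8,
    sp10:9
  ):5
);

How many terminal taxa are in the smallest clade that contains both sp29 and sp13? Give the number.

The MRCA of sp29 and sp13 is the node subtending (sp13,(((sp20,sp49),((sp29,sp27),sp40)),sp28)).
That clade contains 7 terminal taxa: sp13, sp20, sp27, sp28, sp29, sp40, sp49.

7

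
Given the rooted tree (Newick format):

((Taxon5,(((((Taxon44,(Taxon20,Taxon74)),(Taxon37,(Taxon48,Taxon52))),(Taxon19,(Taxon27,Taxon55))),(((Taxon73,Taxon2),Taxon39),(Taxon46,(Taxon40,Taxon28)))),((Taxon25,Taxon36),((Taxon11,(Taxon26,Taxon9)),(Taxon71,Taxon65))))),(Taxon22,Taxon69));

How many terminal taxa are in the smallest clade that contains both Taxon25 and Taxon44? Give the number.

22

The MRCA of Taxon25 and Taxon44 is the node subtending (((((Taxon44,(Taxon20,Taxon74)),(Taxon37,(Taxon48,Taxon52))),(Taxon19,(Taxon27,Taxon55))),(((Taxon73,Taxon2),Taxon39),(Taxon46,(Taxon40,Taxon28)))),((Taxon25,Taxon36),((Taxon11,(Taxon26,Taxon9)),(Taxon71,Taxon65)))).
That clade contains 22 terminal taxa: Taxon11, Taxon19, Taxon2, Taxon20, Taxon25, Taxon26, Taxon27, Taxon28, Taxon36, Taxon37, Taxon39, Taxon40, Taxon44, Taxon46, Taxon48, Taxon52, Taxon55, Taxon65, Taxon71, Taxon73, Taxon74, Taxon9.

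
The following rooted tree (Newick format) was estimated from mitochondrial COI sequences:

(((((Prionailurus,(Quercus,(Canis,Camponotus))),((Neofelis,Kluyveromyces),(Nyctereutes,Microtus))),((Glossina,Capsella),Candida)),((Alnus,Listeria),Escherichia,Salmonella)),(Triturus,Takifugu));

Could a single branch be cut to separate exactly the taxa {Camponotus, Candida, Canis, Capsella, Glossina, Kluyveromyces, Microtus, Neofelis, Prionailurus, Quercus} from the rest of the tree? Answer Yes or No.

No

The MRCA of the listed taxa subtends (((Prionailurus,(Quercus,(Canis,Camponotus))),((Neofelis,Kluyveromyces),(Nyctereutes,Microtus))),((Glossina,Capsella),Candida)).
That clade also contains Nyctereutes, which is not in the proposed group, so the group is not monophyletic.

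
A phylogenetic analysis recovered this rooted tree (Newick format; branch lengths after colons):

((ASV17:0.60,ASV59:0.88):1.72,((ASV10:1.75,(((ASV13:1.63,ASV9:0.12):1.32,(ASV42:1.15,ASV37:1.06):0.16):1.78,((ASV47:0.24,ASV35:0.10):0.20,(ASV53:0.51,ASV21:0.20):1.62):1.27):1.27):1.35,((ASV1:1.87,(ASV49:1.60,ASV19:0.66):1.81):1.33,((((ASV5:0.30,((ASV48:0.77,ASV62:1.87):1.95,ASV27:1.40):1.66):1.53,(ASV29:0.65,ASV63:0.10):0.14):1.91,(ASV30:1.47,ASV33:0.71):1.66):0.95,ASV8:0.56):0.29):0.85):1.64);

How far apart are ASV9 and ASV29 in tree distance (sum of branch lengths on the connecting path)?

The path runs ASV9 → … → MRCA → … → ASV29; the MRCA is the node subtending ((ASV10,(((ASV13,ASV9),(ASV42,ASV37)),((ASV47,ASV35),(ASV53,ASV21)))),((ASV1,(ASV49,ASV19)),((((ASV5,((ASV48,ASV62),ASV27)),(ASV29,ASV63)),(ASV30,ASV33)),ASV8))).
Branch lengths along that path: 0.12 + 1.32 + 1.78 + 1.27 + 1.35 + 0.85 + 0.29 + 0.95 + 1.91 + 0.14 + 0.65 = 10.63.

10.63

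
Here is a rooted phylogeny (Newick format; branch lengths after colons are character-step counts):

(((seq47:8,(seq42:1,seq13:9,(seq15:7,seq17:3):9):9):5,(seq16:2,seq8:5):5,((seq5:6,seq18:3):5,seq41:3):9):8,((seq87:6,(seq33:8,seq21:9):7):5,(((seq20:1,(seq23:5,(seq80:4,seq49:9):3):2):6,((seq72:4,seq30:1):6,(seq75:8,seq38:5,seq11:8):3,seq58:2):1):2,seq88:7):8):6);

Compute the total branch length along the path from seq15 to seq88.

The path runs seq15 → … → MRCA → … → seq88; the MRCA is the root of the tree.
Branch lengths along that path: 7 + 9 + 9 + 5 + 8 + 6 + 8 + 7 = 59.

59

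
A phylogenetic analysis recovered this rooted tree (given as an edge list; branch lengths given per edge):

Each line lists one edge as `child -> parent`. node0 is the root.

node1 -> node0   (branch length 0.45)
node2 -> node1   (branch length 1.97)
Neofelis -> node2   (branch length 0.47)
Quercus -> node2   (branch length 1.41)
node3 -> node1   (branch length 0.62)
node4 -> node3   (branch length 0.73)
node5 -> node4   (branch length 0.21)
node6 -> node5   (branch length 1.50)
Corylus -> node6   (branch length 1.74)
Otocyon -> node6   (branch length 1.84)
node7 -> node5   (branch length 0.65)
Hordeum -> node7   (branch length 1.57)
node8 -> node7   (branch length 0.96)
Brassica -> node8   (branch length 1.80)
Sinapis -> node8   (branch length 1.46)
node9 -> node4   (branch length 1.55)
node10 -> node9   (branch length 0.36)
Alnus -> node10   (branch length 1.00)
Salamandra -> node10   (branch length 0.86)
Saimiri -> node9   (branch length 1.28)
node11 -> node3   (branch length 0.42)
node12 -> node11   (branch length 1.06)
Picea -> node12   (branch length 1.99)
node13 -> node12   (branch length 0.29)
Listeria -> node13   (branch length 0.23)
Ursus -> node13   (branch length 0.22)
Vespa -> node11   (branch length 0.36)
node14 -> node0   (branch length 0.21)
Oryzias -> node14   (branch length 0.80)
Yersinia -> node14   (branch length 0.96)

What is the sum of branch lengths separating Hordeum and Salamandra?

The path runs Hordeum → … → MRCA → … → Salamandra; the MRCA is the node subtending (((Corylus,Otocyon),(Hordeum,(Brassica,Sinapis))),((Alnus,Salamandra),Saimiri)).
Branch lengths along that path: 1.57 + 0.65 + 0.21 + 1.55 + 0.36 + 0.86 = 5.20.

5.20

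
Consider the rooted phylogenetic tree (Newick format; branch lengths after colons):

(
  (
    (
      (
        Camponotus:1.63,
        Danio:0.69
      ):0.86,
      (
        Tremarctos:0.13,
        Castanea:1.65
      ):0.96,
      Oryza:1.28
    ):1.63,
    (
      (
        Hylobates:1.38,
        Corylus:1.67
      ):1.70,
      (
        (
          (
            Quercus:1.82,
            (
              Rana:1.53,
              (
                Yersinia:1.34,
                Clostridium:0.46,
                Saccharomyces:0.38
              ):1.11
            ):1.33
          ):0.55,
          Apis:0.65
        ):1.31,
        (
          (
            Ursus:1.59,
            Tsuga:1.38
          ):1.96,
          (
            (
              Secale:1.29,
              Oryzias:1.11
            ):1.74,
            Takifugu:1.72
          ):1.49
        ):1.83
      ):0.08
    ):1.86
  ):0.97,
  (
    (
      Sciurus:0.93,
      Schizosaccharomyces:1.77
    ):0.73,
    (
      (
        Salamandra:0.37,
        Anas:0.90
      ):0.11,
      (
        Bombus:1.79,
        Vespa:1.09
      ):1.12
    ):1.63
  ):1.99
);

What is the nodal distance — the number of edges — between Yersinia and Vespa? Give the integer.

The MRCA of Yersinia and Vespa is the root of the tree.
From Yersinia up to that node: 8 branches. From Vespa up to the same node: 4 branches. Total: 8 + 4 = 12.

12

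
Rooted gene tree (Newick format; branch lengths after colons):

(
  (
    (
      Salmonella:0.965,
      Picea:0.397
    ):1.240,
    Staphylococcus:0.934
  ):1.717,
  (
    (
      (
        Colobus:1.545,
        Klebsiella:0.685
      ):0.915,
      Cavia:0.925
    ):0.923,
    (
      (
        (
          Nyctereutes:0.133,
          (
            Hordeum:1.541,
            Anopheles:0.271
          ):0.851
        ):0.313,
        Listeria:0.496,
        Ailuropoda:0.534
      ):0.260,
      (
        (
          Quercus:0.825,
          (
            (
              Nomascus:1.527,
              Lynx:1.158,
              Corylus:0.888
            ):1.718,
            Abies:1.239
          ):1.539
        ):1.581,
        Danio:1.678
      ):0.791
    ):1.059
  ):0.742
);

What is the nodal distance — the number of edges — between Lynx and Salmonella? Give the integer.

10

The MRCA of Lynx and Salmonella is the root of the tree.
From Lynx up to that node: 7 branches. From Salmonella up to the same node: 3 branches. Total: 7 + 3 = 10.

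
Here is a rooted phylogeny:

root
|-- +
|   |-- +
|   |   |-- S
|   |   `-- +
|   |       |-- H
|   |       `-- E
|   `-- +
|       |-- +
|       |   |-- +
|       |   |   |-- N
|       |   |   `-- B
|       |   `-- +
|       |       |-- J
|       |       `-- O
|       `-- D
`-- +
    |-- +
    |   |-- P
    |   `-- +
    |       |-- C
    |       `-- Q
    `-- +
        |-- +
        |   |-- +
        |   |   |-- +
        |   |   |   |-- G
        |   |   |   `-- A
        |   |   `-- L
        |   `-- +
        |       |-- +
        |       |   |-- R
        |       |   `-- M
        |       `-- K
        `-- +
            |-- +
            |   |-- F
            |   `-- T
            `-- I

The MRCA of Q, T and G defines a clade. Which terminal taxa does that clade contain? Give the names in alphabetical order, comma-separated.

Tracing Q: it sits inside (C,Q).
Tracing T: it sits inside (F,T).
Tracing G: it sits inside (G,A).
The smallest clade enclosing all 3 is ((P,(C,Q)),((((G,A),L),((R,M),K)),((F,T),I))); the answer is its 12 terminal taxa in alphabetical order.

A, C, F, G, I, K, L, M, P, Q, R, T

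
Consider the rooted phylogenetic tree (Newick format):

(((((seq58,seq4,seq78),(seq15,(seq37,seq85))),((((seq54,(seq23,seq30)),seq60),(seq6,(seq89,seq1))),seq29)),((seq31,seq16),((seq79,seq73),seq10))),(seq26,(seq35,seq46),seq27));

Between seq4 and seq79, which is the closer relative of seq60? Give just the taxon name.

The MRCA of seq60 and seq4 subtends (((seq58,seq4,seq78),(seq15,(seq37,seq85))),((((seq54,(seq23,seq30)),seq60),(seq6,(seq89,seq1))),seq29)) (14 taxa).
The MRCA of seq60 and seq79 subtends ((((seq58,seq4,seq78),(seq15,(seq37,seq85))),((((seq54,(seq23,seq30)),seq60),(seq6,(seq89,seq1))),seq29)),((seq31,seq16),((seq79,seq73),seq10))) (19 taxa).
The first is nested inside the second, so seq60 shares a more recent common ancestor with seq4.

seq4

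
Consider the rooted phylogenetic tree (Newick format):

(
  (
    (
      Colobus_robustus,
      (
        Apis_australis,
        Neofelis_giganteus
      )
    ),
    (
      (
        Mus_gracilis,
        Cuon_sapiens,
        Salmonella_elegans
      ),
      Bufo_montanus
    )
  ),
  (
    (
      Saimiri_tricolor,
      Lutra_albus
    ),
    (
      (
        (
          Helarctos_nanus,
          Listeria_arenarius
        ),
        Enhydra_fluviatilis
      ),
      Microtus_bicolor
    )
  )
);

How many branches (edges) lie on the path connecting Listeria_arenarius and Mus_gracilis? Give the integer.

9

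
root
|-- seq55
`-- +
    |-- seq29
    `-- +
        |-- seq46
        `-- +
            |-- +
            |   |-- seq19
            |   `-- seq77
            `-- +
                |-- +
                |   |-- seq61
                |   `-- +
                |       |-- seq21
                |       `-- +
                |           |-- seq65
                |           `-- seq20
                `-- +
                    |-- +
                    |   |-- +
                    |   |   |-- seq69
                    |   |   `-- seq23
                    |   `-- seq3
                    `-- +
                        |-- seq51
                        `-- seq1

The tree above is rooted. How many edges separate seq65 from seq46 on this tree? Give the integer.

7

The MRCA of seq65 and seq46 is the node subtending (seq46,((seq19,seq77),((seq61,(seq21,(seq65,seq20))),(((seq69,seq23),seq3),(seq51,seq1))))).
From seq65 up to that node: 6 branches. From seq46 up to the same node: 1 branch. Total: 6 + 1 = 7.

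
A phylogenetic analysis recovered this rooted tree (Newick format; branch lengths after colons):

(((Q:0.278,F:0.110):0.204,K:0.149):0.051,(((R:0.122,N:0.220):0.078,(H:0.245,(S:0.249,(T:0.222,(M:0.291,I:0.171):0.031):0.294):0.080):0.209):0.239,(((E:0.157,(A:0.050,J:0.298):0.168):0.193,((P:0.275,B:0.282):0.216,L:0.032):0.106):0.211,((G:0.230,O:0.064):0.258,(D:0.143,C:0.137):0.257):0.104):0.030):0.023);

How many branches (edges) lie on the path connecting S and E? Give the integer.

8

The MRCA of S and E is the node subtending (((R,N),(H,(S,(T,(M,I))))),(((E,(A,J)),((P,B),L)),((G,O),(D,C)))).
From S up to that node: 4 branches. From E up to the same node: 4 branches. Total: 4 + 4 = 8.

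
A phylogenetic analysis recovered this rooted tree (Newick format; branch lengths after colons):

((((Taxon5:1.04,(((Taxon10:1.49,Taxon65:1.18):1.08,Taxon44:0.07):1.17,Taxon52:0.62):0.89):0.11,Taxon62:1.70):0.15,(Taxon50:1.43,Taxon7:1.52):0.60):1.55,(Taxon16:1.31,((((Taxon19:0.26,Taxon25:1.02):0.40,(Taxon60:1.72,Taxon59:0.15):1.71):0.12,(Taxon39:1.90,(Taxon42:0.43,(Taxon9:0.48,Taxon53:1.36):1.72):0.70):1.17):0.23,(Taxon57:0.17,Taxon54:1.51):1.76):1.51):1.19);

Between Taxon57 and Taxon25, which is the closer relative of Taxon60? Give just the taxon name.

Taxon25

The MRCA of Taxon60 and Taxon25 subtends ((Taxon19,Taxon25),(Taxon60,Taxon59)) (4 taxa).
The MRCA of Taxon60 and Taxon57 subtends ((((Taxon19,Taxon25),(Taxon60,Taxon59)),(Taxon39,(Taxon42,(Taxon9,Taxon53)))),(Taxon57,Taxon54)) (10 taxa).
The first is nested inside the second, so Taxon60 shares a more recent common ancestor with Taxon25.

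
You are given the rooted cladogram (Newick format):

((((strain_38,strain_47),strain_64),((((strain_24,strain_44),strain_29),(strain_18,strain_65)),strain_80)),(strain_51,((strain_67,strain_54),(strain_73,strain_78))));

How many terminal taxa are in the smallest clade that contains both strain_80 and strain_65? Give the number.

The MRCA of strain_80 and strain_65 is the node subtending ((((strain_24,strain_44),strain_29),(strain_18,strain_65)),strain_80).
That clade contains 6 terminal taxa: strain_18, strain_24, strain_29, strain_44, strain_65, strain_80.

6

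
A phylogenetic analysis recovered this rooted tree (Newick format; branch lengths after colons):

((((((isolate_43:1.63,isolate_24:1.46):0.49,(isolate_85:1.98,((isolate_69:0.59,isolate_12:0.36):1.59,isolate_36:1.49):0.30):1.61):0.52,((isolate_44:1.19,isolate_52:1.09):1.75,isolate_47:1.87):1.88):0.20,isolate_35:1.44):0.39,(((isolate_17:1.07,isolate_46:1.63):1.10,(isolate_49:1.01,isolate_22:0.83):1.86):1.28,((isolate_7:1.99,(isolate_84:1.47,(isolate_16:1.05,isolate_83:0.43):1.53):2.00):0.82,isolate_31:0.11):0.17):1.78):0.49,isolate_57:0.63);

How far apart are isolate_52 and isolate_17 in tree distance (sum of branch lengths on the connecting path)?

10.54

The path runs isolate_52 → … → MRCA → … → isolate_17; the MRCA is the node subtending (((((isolate_43,isolate_24),(isolate_85,((isolate_69,isolate_12),isolate_36))),((isolate_44,isolate_52),isolate_47)),isolate_35),(((isolate_17,isolate_46),(isolate_49,isolate_22)),((isolate_7,(isolate_84,(isolate_16,isolate_83))),isolate_31))).
Branch lengths along that path: 1.09 + 1.75 + 1.88 + 0.20 + 0.39 + 1.78 + 1.28 + 1.10 + 1.07 = 10.54.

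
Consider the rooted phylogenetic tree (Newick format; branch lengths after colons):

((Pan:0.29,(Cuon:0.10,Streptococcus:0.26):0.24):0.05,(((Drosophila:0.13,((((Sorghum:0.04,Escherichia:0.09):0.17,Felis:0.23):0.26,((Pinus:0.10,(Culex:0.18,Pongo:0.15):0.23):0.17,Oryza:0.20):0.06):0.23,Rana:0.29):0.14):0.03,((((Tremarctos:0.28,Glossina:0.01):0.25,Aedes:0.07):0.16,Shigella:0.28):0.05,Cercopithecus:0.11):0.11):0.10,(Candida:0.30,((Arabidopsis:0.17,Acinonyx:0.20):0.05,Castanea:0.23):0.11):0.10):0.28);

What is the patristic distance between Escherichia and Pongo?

1.13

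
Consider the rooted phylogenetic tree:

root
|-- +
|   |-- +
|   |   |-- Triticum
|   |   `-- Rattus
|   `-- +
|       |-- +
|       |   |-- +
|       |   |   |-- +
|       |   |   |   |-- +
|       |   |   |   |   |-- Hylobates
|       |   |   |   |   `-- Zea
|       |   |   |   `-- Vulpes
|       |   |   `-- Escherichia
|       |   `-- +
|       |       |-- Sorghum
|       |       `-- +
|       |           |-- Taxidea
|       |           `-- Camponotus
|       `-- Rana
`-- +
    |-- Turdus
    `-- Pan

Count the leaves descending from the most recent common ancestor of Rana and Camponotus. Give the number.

The MRCA of Rana and Camponotus is the node subtending (((((Hylobates,Zea),Vulpes),Escherichia),(Sorghum,(Taxidea,Camponotus))),Rana).
That clade contains 8 terminal taxa: Camponotus, Escherichia, Hylobates, Rana, Sorghum, Taxidea, Vulpes, Zea.

8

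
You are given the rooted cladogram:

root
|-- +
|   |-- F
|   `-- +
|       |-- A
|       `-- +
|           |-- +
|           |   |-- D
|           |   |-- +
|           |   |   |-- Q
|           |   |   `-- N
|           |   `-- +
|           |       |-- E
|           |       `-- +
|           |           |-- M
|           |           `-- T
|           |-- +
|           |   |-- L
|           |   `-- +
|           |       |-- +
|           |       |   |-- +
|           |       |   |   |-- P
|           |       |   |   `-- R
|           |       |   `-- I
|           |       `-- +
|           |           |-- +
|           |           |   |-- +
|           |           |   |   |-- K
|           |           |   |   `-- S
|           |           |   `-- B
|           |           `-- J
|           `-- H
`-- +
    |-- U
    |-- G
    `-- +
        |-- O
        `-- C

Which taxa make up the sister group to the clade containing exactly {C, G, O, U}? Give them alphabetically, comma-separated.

The clade containing exactly {C, G, O, U} attaches directly to the root of the tree.
The other lineage descending from that same node — the sister group — is (F,(A,((D,(Q,N),(E,(M,T))),(L,(((P,R),I),(((K,S),B),J))),H))); its 17 tips in alphabetical order are the answer.

A, B, D, E, F, H, I, J, K, L, M, N, P, Q, R, S, T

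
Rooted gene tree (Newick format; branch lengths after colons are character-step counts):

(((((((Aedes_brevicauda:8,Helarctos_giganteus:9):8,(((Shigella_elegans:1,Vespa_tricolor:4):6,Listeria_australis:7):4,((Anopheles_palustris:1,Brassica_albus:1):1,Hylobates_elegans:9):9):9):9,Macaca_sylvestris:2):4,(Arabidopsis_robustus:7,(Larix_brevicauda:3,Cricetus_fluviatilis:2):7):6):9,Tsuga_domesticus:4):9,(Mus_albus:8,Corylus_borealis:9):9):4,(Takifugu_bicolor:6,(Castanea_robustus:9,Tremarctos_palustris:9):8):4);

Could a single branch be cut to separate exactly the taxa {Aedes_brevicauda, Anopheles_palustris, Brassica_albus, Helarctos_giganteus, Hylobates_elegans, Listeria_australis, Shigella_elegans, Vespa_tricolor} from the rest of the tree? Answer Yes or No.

Yes

The most recent common ancestor of these taxa subtends ((Aedes_brevicauda,Helarctos_giganteus),(((Shigella_elegans,Vespa_tricolor),Listeria_australis),((Anopheles_palustris,Brassica_albus),Hylobates_elegans))).
That clade has exactly 8 tips — every listed taxon and nothing else — so the group is monophyletic.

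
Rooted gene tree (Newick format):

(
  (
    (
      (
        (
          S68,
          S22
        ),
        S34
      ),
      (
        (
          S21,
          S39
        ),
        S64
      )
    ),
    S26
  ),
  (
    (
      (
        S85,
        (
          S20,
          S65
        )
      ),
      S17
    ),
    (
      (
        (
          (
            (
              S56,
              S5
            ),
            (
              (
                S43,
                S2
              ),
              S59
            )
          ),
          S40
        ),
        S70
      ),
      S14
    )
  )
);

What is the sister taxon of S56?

S56 attaches to the tree at the node subtending (S56,S5).
The other lineage descending from that same node — the sister group — is the single tip S5.

S5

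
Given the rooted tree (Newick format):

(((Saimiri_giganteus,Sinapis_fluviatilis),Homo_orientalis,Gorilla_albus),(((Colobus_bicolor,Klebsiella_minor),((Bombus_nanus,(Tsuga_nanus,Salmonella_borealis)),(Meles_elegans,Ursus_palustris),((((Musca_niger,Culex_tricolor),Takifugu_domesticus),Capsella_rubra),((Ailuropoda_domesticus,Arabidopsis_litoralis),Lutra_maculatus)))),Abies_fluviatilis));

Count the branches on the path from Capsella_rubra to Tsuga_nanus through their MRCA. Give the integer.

6

The MRCA of Capsella_rubra and Tsuga_nanus is the node subtending ((Bombus_nanus,(Tsuga_nanus,Salmonella_borealis)),(Meles_elegans,Ursus_palustris),((((Musca_niger,Culex_tricolor),Takifugu_domesticus),Capsella_rubra),((Ailuropoda_domesticus,Arabidopsis_litoralis),Lutra_maculatus))).
From Capsella_rubra up to that node: 3 branches. From Tsuga_nanus up to the same node: 3 branches. Total: 3 + 3 = 6.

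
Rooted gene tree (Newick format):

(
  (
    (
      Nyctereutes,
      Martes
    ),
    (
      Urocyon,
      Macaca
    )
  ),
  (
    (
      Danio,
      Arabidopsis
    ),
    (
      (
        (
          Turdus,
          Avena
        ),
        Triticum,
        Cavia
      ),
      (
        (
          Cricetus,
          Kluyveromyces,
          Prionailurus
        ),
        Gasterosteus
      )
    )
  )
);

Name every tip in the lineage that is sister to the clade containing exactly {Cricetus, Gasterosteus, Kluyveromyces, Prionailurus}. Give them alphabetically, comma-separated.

Avena, Cavia, Triticum, Turdus

The clade containing exactly {Cricetus, Gasterosteus, Kluyveromyces, Prionailurus} attaches to the tree at the node subtending (((Turdus,Avena),Triticum,Cavia),((Cricetus,Kluyveromyces,Prionailurus),Gasterosteus)).
The other lineage descending from that same node — the sister group — is ((Turdus,Avena),Triticum,Cavia); its 4 tips in alphabetical order are the answer.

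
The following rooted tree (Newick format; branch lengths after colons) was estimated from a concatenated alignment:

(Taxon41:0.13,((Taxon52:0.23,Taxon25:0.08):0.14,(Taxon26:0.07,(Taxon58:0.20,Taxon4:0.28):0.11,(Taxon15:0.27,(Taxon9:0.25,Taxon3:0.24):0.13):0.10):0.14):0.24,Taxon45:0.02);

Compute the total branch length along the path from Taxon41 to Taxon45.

0.15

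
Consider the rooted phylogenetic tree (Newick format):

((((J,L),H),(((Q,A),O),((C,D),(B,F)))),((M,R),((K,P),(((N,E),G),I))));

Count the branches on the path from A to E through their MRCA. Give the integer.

The MRCA of A and E is the root of the tree.
From A up to that node: 5 branches. From E up to the same node: 6 branches. Total: 5 + 6 = 11.

11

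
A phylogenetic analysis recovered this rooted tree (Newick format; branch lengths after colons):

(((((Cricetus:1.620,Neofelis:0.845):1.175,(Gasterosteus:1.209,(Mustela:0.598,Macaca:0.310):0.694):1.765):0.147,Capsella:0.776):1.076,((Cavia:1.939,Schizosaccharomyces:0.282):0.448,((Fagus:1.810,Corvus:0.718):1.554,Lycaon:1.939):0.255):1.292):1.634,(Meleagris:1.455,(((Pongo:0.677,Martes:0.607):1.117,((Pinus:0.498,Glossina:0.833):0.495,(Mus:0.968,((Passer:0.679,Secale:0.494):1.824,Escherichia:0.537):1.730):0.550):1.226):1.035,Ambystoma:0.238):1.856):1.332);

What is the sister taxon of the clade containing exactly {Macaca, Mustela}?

Gasterosteus

The clade containing exactly {Macaca, Mustela} attaches to the tree at the node subtending (Gasterosteus,(Mustela,Macaca)).
The other lineage descending from that same node — the sister group — is the single tip Gasterosteus.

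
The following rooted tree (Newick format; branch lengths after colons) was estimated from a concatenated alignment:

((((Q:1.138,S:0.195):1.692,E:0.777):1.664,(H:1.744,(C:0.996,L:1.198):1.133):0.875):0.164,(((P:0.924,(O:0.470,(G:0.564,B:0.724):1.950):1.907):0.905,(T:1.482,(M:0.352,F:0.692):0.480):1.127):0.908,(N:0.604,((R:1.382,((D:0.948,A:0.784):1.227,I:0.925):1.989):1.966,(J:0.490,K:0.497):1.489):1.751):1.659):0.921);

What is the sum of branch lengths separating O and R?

The path runs O → … → MRCA → … → R; the MRCA is the node subtending (((P,(O,(G,B))),(T,(M,F))),(N,((R,((D,A),I)),(J,K)))).
Branch lengths along that path: 0.470 + 1.907 + 0.905 + 0.908 + 1.659 + 1.751 + 1.966 + 1.382 = 10.948.

10.948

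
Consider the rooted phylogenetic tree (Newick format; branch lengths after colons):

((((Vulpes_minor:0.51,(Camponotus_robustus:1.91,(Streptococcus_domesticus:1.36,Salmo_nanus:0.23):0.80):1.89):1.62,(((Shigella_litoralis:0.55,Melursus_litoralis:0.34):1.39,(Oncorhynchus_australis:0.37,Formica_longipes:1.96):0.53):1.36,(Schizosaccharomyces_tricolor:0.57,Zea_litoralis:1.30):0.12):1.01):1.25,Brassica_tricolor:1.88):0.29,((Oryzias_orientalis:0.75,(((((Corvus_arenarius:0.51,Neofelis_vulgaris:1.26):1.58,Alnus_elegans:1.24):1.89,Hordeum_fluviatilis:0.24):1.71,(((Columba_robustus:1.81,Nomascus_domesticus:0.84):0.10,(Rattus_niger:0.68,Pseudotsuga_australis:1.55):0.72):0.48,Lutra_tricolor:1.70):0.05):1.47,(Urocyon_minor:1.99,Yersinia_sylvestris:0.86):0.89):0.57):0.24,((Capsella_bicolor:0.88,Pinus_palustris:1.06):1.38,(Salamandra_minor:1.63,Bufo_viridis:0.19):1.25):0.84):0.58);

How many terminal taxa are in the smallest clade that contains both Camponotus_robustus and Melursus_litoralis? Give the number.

10

The MRCA of Camponotus_robustus and Melursus_litoralis is the node subtending ((Vulpes_minor,(Camponotus_robustus,(Streptococcus_domesticus,Salmo_nanus))),(((Shigella_litoralis,Melursus_litoralis),(Oncorhynchus_australis,Formica_longipes)),(Schizosaccharomyces_tricolor,Zea_litoralis))).
That clade contains 10 terminal taxa: Camponotus_robustus, Formica_longipes, Melursus_litoralis, Oncorhynchus_australis, Salmo_nanus, Schizosaccharomyces_tricolor, Shigella_litoralis, Streptococcus_domesticus, Vulpes_minor, Zea_litoralis.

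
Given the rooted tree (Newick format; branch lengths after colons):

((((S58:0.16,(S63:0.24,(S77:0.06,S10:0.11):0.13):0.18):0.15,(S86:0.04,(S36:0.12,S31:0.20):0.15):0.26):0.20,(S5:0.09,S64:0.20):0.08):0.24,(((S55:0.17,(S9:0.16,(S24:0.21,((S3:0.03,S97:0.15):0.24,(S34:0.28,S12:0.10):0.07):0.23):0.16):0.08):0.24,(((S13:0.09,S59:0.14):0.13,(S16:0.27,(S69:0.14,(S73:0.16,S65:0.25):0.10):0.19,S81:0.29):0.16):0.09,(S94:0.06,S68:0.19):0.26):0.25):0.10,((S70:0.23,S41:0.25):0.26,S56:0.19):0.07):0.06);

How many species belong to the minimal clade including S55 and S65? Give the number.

16

The MRCA of S55 and S65 is the node subtending ((S55,(S9,(S24,((S3,S97),(S34,S12))))),(((S13,S59),(S16,(S69,(S73,S65)),S81)),(S94,S68))).
That clade contains 16 terminal taxa: S12, S13, S16, S24, S3, S34, S55, S59, S65, S68, S69, S73, S81, S9, S94, S97.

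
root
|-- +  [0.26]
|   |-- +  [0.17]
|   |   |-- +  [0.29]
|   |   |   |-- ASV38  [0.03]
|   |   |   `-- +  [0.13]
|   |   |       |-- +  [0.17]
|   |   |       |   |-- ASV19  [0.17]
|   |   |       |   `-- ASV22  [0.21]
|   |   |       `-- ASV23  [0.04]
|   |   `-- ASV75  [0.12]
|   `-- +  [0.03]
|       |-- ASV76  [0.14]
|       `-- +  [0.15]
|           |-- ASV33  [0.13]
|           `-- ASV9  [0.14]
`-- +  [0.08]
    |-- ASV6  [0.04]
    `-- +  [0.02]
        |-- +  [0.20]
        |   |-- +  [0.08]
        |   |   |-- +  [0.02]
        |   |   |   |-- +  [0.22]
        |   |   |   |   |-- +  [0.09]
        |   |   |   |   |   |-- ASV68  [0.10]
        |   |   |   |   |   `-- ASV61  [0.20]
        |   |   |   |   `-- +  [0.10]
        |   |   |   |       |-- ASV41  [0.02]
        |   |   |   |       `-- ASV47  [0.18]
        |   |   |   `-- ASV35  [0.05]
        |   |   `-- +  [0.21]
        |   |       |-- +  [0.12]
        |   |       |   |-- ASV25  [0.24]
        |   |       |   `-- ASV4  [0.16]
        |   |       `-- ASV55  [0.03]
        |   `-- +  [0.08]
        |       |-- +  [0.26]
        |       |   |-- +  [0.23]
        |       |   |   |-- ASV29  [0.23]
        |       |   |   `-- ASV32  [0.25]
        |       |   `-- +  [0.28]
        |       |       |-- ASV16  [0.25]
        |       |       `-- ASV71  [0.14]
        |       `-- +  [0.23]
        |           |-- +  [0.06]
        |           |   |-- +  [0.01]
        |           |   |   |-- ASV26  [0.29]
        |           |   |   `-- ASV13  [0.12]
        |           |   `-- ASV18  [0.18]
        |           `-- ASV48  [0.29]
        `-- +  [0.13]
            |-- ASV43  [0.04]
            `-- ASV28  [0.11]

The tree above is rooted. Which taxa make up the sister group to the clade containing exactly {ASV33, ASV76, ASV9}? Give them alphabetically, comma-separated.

ASV19, ASV22, ASV23, ASV38, ASV75

The clade containing exactly {ASV33, ASV76, ASV9} attaches to the tree at the node subtending (((ASV38,((ASV19,ASV22),ASV23)),ASV75),(ASV76,(ASV33,ASV9))).
The other lineage descending from that same node — the sister group — is ((ASV38,((ASV19,ASV22),ASV23)),ASV75); its 5 tips in alphabetical order are the answer.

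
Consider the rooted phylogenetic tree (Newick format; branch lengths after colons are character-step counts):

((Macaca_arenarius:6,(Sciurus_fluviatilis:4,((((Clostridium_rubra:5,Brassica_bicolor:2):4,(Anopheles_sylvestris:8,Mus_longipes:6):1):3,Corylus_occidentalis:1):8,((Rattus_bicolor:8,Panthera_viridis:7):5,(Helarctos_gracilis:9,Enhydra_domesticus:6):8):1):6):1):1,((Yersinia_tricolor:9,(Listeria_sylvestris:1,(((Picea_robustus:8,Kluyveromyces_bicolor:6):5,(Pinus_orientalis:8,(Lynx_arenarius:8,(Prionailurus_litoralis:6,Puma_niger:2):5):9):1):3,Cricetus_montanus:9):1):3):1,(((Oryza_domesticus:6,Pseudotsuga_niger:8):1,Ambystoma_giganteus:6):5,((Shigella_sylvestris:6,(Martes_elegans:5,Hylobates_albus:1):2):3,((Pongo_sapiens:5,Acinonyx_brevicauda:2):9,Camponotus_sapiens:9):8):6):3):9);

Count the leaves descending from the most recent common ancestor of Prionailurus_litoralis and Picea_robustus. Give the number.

6

The MRCA of Prionailurus_litoralis and Picea_robustus is the node subtending ((Picea_robustus,Kluyveromyces_bicolor),(Pinus_orientalis,(Lynx_arenarius,(Prionailurus_litoralis,Puma_niger)))).
That clade contains 6 terminal taxa: Kluyveromyces_bicolor, Lynx_arenarius, Picea_robustus, Pinus_orientalis, Prionailurus_litoralis, Puma_niger.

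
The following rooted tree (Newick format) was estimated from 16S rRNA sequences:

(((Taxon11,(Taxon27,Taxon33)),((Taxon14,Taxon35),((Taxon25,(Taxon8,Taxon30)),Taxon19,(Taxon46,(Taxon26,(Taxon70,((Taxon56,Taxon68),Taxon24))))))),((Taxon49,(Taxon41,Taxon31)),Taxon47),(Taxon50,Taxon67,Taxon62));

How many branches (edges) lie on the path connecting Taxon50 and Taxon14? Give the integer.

The MRCA of Taxon50 and Taxon14 is the root of the tree.
From Taxon50 up to that node: 2 branches. From Taxon14 up to the same node: 4 branches. Total: 2 + 4 = 6.

6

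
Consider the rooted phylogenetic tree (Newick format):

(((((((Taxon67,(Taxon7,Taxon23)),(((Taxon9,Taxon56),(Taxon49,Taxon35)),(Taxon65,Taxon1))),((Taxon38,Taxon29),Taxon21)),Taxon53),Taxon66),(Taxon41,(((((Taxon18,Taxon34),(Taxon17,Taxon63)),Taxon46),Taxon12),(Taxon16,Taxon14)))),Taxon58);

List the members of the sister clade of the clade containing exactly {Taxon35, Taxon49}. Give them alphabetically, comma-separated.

The clade containing exactly {Taxon35, Taxon49} attaches to the tree at the node subtending ((Taxon9,Taxon56),(Taxon49,Taxon35)).
The other lineage descending from that same node — the sister group — is (Taxon9,Taxon56); its 2 tips in alphabetical order are the answer.

Taxon56, Taxon9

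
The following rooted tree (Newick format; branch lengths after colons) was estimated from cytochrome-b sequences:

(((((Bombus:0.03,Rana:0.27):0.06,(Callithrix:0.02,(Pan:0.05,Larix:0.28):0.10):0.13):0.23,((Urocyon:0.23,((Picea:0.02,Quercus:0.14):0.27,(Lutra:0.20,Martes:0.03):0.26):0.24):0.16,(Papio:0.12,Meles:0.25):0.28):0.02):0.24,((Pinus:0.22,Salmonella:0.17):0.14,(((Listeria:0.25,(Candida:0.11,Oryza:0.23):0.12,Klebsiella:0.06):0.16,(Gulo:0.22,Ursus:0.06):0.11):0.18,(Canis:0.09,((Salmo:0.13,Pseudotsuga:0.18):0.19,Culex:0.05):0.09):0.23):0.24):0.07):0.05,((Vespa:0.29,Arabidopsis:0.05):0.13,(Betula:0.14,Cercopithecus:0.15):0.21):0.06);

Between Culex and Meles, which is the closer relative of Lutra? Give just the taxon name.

Meles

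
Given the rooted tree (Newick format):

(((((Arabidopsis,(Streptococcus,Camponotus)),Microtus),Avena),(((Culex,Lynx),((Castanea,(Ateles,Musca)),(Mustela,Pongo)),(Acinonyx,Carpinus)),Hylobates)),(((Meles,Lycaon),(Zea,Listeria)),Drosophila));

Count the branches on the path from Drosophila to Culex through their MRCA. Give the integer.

The MRCA of Drosophila and Culex is the root of the tree.
From Drosophila up to that node: 2 branches. From Culex up to the same node: 5 branches. Total: 2 + 5 = 7.

7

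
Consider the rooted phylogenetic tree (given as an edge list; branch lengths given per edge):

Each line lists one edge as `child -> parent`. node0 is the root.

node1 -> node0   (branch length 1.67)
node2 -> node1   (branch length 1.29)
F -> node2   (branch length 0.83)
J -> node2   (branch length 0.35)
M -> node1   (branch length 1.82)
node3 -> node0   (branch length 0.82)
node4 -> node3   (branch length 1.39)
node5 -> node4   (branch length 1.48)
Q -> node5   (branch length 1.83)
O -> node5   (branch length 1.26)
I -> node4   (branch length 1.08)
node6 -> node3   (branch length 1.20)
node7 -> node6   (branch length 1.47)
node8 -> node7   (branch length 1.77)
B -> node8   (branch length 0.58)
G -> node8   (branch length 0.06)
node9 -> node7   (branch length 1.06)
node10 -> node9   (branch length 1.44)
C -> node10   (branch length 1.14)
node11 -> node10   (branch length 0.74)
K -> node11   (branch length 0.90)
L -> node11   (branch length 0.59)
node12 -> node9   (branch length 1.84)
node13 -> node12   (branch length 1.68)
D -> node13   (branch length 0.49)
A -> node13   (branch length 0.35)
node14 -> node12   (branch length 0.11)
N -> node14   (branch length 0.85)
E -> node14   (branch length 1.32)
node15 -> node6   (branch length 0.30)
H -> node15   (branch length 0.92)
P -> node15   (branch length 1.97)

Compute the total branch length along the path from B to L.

6.18

The path runs B → … → MRCA → … → L; the MRCA is the node subtending ((B,G),((C,(K,L)),((D,A),(N,E)))).
Branch lengths along that path: 0.58 + 1.77 + 1.06 + 1.44 + 0.74 + 0.59 = 6.18.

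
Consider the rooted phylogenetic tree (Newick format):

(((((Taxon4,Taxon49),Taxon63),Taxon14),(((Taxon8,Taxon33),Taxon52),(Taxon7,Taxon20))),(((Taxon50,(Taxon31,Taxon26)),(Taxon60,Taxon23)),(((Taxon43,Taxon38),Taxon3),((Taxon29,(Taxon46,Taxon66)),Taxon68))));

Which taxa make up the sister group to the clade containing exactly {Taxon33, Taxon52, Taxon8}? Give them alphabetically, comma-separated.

Taxon20, Taxon7

The clade containing exactly {Taxon33, Taxon52, Taxon8} attaches to the tree at the node subtending (((Taxon8,Taxon33),Taxon52),(Taxon7,Taxon20)).
The other lineage descending from that same node — the sister group — is (Taxon7,Taxon20); its 2 tips in alphabetical order are the answer.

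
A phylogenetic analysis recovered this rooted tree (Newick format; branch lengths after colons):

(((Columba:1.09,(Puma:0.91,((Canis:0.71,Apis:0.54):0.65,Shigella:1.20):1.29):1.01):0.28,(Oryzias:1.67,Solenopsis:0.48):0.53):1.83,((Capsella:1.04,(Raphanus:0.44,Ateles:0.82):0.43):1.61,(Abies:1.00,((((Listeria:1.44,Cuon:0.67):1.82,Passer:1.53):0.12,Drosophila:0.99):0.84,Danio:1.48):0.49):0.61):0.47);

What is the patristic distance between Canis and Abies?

7.85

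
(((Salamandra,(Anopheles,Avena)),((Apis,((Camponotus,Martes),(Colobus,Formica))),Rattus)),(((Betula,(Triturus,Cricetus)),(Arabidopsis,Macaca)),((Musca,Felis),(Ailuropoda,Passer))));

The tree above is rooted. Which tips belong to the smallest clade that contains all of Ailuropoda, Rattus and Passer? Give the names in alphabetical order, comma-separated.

Tracing Ailuropoda: it sits inside (Ailuropoda,Passer).
Tracing Rattus: it sits inside ((Apis,((Camponotus,Martes),(Colobus,Formica))),Rattus).
Tracing Passer: it sits inside (Ailuropoda,Passer).
The smallest clade enclosing all 3 is the whole tree (their MRCA is the root), so the answer is all 18 tips in alphabetical order.

Ailuropoda, Anopheles, Apis, Arabidopsis, Avena, Betula, Camponotus, Colobus, Cricetus, Felis, Formica, Macaca, Martes, Musca, Passer, Rattus, Salamandra, Triturus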